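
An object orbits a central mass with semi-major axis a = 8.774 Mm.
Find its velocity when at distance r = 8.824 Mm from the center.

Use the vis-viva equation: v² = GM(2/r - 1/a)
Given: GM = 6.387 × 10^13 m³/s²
a = 8.774 Mm = 8.774 × 10^6 m
r = 8.824 Mm = 8.824 × 10^6 m
GM = 6.387 × 10^13 m³/s²
2/r − 1/a = 2.26655 × 10^-7 − 1.13973 × 10^-7 = 1.12681 × 10^-7 m⁻¹
v² = GM (2/r − 1/a) = 7.19697 × 10^6 m²/s²
v = 2682.72 m/s ≈ 2.683 km/s

Final answer: 2.683 km/s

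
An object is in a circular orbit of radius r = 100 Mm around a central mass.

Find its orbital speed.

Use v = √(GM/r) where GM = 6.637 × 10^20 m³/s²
r = 100 Mm = 1 × 10^8 m
GM = 6.637 × 10^20 m³/s²
GM/r = (6.637 × 10^20) / (1 × 10^8) = 6.637 × 10^12 m²/s²
v = √(GM/r) = 2.57624 × 10^6 m/s ≈ 2576 km/s

Final answer: 2576 km/s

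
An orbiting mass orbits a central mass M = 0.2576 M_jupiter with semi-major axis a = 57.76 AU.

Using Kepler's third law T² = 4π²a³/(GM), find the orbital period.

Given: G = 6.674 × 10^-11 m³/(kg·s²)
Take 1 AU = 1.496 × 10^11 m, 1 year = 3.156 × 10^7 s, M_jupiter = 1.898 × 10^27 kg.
M = 0.2576 M_jupiter = 4.88925 × 10^26 kg
GM = G × M = 6.674 × 10^-11 × 4.88925 × 10^26 = 3.26308 × 10^16 m³/s²
a = 57.76 AU = 8.6409 × 10^12 m
a³ = 6.45173 × 10^38 m³
T = 2π √(a³/GM) = 2π √((6.45173 × 10^38) / (3.26308 × 10^16)) = 2π × 1.40613 × 10^11 s
T = 8.83495 × 10^11 s ≈ 2.799 × 10^4 years

Final answer: 2.799 × 10^4 years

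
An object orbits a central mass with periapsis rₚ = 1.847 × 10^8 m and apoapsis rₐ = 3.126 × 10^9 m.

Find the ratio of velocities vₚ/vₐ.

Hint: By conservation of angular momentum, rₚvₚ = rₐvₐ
rₚ = 1.847 × 10^8 m
rₐ = 3.126 × 10^9 m
rₚvₚ = rₐvₐ  ⇒  vₚ/vₐ = rₐ/rₚ
vₚ/vₐ = (3.126 × 10^9) / (1.847 × 10^8) = 16.9247

Final answer: vₚ/vₐ = 16.92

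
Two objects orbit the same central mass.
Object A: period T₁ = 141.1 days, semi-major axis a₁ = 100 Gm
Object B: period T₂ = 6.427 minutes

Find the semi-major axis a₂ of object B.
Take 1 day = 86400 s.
T₁ = 141.1 days = 1.2191 × 10^7 s
T₂ = 6.427 minutes = 385.62 s
a₁ = 100 Gm = 1 × 10^11 m
Kepler's third law: (T₂/T₁)² = (a₂/a₁)³  ⇒  a₂ = a₁ (T₂/T₁)^(2/3)
T₂/T₁ = 3.16314 × 10^-5
(T₂/T₁)^(2/3) = 0.00100018
a₂ = 1 × 10^11 m × 0.00100018 = 1.00018 × 10^8 m ≈ 100 Mm

Final answer: a₂ = 100 Mm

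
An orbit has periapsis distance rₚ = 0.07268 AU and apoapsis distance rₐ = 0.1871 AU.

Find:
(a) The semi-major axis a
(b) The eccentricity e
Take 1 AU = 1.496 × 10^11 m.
rₚ = 0.07268 AU = 1.08729 × 10^10 m
rₐ = 0.1871 AU = 2.79902 × 10^10 m
(a) a = (rₚ + rₐ)/2 = 1.94315 × 10^10 m ≈ 0.1299 AU
(b) e = (rₐ − rₚ)/(rₐ + rₚ) = (1.71172 × 10^10) / (3.88631 × 10^10) = 0.44045

Final answer:
(a) a = 0.1299 AU
(b) e = 0.4404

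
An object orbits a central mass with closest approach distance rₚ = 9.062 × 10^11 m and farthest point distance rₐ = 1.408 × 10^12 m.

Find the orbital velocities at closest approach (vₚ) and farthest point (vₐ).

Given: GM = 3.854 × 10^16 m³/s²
rₚ = 9.062 × 10^11 m
rₐ = 1.408 × 10^12 m
GM = 3.854 × 10^16 m³/s²
a = (rₚ + rₐ)/2 = 1.1571 × 10^12 m
Vis-viva: v² = GM (2/r − 1/a)
vₚ² = 3.854 × 10^16 × (2.20702 × 10^-12 − 8.6423 × 10^-13) = 51751.1 m²/s²
vₚ = 227.489 m/s ≈ 227.5 m/s
vₐ² = 3.854 × 10^16 × (1.42045 × 10^-12 − 8.6423 × 10^-13) = 21436.9 m²/s²
vₐ = 146.413 m/s ≈ 146.4 m/s

Final answer: vₚ = 227.5 m/s, vₐ = 146.4 m/s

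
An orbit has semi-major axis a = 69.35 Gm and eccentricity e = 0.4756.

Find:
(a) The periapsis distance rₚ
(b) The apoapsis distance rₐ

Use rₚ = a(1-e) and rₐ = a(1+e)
a = 69.35 Gm = 6.935 × 10^10 m
e = 0.4756:  1 − e = 0.5244,  1 + e = 1.4756
(a) rₚ = a(1 − e) = 6.935 × 10^10 m × 0.5244 = 3.63671 × 10^10 m ≈ 36.37 Gm
(b) rₐ = a(1 + e) = 6.935 × 10^10 m × 1.4756 = 1.02333 × 10^11 m ≈ 102.3 Gm

Final answer:
(a) rₚ = 36.37 Gm
(b) rₐ = 102.3 Gm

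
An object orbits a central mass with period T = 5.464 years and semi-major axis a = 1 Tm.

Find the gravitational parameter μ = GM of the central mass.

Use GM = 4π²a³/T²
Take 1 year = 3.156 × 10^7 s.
T = 5.464 years = 1.72444 × 10^8 s
a = 1 Tm = 1 × 10^12 m
a³ = 1 × 10^36 m³
T² = 2.97369 × 10^16 s²
GM = 4π² × (1 × 10^36) / (2.97369 × 10^16) = 1.32759 × 10^21 m³/s²
GM ≈ 1.328 × 10^21 m³/s²

Final answer: GM = 1.328 × 10^21 m³/s²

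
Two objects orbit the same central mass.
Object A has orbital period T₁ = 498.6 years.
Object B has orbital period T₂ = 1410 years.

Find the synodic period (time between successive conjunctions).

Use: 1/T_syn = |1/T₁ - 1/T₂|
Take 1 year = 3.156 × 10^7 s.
T₁ = 498.6 years = 1.57358 × 10^10 s
T₂ = 1410 years = 4.44996 × 10^10 s
1/T₁ = 6.35493 × 10^-11 s⁻¹
1/T₂ = 2.24721 × 10^-11 s⁻¹
|1/T₁ − 1/T₂| = 4.10772 × 10^-11 s⁻¹
T_syn = 1 / |1/T₁ − 1/T₂| = 2.43444 × 10^10 s ≈ 771.4 years

Final answer: T_syn = 771.4 years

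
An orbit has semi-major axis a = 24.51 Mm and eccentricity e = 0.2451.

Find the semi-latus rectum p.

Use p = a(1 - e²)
a = 24.51 Mm = 2.451 × 10^7 m
e = 0.2451,  e² = 0.060074,  1 − e² = 0.939926
p = a(1 − e²) = 2.451 × 10^7 m × 0.939926 = 2.30376 × 10^7 m ≈ 23.04 Mm

Final answer: p = 23.04 Mm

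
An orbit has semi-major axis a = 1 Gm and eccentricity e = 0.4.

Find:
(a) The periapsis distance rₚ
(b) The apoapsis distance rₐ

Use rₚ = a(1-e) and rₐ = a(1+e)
a = 1 Gm = 1 × 10^9 m
e = 0.4:  1 − e = 0.6,  1 + e = 1.4
(a) rₚ = a(1 − e) = 1 × 10^9 m × 0.6 = 6 × 10^8 m ≈ 600 Mm
(b) rₐ = a(1 + e) = 1 × 10^9 m × 1.4 = 1.4 × 10^9 m ≈ 1.4 Gm

Final answer:
(a) rₚ = 600 Mm
(b) rₐ = 1.4 Gm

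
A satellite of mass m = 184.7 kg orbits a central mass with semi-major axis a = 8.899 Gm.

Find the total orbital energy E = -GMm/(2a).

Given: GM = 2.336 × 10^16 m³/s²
a = 8.899 Gm = 8.899 × 10^9 m
GM = 2.336 × 10^16 m³/s²
2a = 1.7798 × 10^10 m
GMm = 2.336 × 10^16 × 184.7 = 4.31459 × 10^18 m³·kg/s²
E = −GMm/(2a) = -2.4242 × 10^8 J ≈ -242.4 MJ

Final answer: -242.4 MJ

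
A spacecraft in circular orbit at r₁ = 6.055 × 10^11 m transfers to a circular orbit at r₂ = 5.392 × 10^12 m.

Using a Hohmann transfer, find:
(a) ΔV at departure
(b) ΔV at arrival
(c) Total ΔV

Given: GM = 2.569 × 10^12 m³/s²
r₁ = 6.055 × 10^11 m
r₂ = 5.392 × 10^12 m
GM = 2.569 × 10^12 m³/s²
Transfer ellipse: a_t = (r₁ + r₂)/2 = 2.99875 × 10^12 m
Circular speed at r₁: v₁ = √(GM/r₁) = 2.0598 m/s
Transfer speed at r₁ (periapsis): v₁ₜ = √(GM(2/r₁ − 1/a_t)) = 2.76204 m/s
(a) ΔV₁ = v₁ₜ − v₁ = 0.702239 m/s ≈ 0.7022 m/s
Circular speed at r₂: v₂ = √(GM/r₂) = 0.690251 m/s
Transfer speed at r₂ (apoapsis): v₂ₜ = √(GM(2/r₂ − 1/a_t)) = 0.310166 m/s
(b) ΔV₂ = v₂ − v₂ₜ = 0.380085 m/s ≈ 0.3801 m/s
(c) ΔV_total = ΔV₁ + ΔV₂ = 1.08232 m/s ≈ 1.082 m/s

Final answer:
(a) ΔV₁ = 0.7022 m/s
(b) ΔV₂ = 0.3801 m/s
(c) ΔV_total = 1.082 m/s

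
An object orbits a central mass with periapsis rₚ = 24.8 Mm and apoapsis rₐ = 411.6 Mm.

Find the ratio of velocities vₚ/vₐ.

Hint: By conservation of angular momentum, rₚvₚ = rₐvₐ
rₚ = 24.8 Mm = 2.48 × 10^7 m
rₐ = 411.6 Mm = 4.116 × 10^8 m
rₚvₚ = rₐvₐ  ⇒  vₚ/vₐ = rₐ/rₚ
vₚ/vₐ = (4.116 × 10^8) / (2.48 × 10^7) = 16.5968

Final answer: vₚ/vₐ = 16.6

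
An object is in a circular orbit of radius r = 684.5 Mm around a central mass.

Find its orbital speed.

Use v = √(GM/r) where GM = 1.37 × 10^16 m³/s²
r = 684.5 Mm = 6.845 × 10^8 m
GM = 1.37 × 10^16 m³/s²
GM/r = (1.37 × 10^16) / (6.845 × 10^8) = 2.00146 × 10^7 m²/s²
v = √(GM/r) = 4473.77 m/s ≈ 4.474 km/s

Final answer: 4.474 km/s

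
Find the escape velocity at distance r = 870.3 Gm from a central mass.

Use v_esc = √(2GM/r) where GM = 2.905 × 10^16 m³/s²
r = 870.3 Gm = 8.703 × 10^11 m
GM = 2.905 × 10^16 m³/s²
2GM/r = 2 × (2.905 × 10^16) / (8.703 × 10^11) = 66758.6 m²/s²
v_esc = √(2GM/r) = 258.377 m/s ≈ 258.4 m/s

Final answer: 258.4 m/s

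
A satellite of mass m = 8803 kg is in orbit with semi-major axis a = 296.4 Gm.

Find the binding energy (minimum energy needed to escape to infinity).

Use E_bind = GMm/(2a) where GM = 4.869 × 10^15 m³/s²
a = 296.4 Gm = 2.964 × 10^11 m
GM = 4.869 × 10^15 m³/s²
m = 8803 kg
GMm = 4.869 × 10^15 × 8803 = 4.28618 × 10^19 m³·kg/s²
2a = 5.928 × 10^11 m
E_bind = GMm/(2a) = 7.2304 × 10^7 J ≈ 72.3 MJ

Final answer: 72.3 MJ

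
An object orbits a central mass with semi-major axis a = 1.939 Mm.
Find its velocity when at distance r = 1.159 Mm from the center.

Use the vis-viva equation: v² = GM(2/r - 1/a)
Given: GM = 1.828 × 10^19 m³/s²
a = 1.939 Mm = 1.939 × 10^6 m
r = 1.159 Mm = 1.159 × 10^6 m
GM = 1.828 × 10^19 m³/s²
2/r − 1/a = 1.72563 × 10^-6 − 5.1573 × 10^-7 = 1.2099 × 10^-6 m⁻¹
v² = GM (2/r − 1/a) = 2.21169 × 10^13 m²/s²
v = 4.70286 × 10^6 m/s ≈ 4703 km/s

Final answer: 4703 km/s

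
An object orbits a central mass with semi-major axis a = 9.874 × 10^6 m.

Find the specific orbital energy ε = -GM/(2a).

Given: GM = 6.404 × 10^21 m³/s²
a = 9.874 × 10^6 m
GM = 6.404 × 10^21 m³/s²
2a = 1.9748 × 10^7 m
ε = −GM/(2a) = -3.24286 × 10^14 J/kg ≈ -3.243 × 10^5 GJ/kg

Final answer: -3.243 × 10^5 GJ/kg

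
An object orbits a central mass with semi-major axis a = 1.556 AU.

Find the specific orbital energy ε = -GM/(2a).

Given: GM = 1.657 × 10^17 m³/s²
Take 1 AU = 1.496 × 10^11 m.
a = 1.556 AU = 2.32778 × 10^11 m
GM = 1.657 × 10^17 m³/s²
2a = 4.65555 × 10^11 m
ε = −GM/(2a) = -355919 J/kg ≈ -355.9 kJ/kg

Final answer: -355.9 kJ/kg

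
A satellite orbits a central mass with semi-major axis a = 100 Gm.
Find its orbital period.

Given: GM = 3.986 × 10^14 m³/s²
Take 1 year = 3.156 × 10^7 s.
a = 100 Gm = 1 × 10^11 m
GM = 3.986 × 10^14 m³/s²
a³ = 1 × 10^33 m³
T = 2π √(a³/GM) = 2π √((1 × 10^33) / (3.986 × 10^14)) = 2π × 1.58391 × 10^9 s
T = 9.95202 × 10^9 s ≈ 315.3 years

Final answer: 315.3 years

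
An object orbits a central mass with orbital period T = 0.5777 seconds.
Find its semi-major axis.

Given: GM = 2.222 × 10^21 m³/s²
T = 0.5777 seconds
GM = 2.222 × 10^21 m³/s²
Kepler's third law: a³ = GM T² / (4π²)
T² = 0.333737 s²
a³ = (2.222 × 10^21) × 0.333737 / (4π²) = 1.8784 × 10^19 m³
a = (a³)^(1/3) = 2.65825 × 10^6 m ≈ 2.658 Mm

Final answer: 2.658 Mm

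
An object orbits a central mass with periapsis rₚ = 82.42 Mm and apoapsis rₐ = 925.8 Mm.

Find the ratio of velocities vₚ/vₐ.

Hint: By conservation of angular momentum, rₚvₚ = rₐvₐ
rₚ = 82.42 Mm = 8.242 × 10^7 m
rₐ = 925.8 Mm = 9.258 × 10^8 m
rₚvₚ = rₐvₐ  ⇒  vₚ/vₐ = rₐ/rₚ
vₚ/vₐ = (9.258 × 10^8) / (8.242 × 10^7) = 11.2327

Final answer: vₚ/vₐ = 11.23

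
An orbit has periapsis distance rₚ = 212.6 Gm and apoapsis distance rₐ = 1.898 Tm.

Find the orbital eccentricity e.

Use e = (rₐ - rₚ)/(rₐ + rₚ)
rₚ = 212.6 Gm = 2.126 × 10^11 m
rₐ = 1.898 Tm = 1.898 × 10^12 m
rₐ − rₚ = 1.6854 × 10^12 m
rₐ + rₚ = 2.1106 × 10^12 m
e = (rₐ − rₚ)/(rₐ + rₚ) = 0.798541

Final answer: e = 0.7985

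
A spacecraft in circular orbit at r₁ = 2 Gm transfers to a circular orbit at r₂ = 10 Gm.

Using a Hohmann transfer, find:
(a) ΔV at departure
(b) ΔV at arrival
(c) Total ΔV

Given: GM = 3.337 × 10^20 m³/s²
r₁ = 2 Gm = 2 × 10^9 m
r₂ = 10 Gm = 1 × 10^10 m
GM = 3.337 × 10^20 m³/s²
Transfer ellipse: a_t = (r₁ + r₂)/2 = 6 × 10^9 m
Circular speed at r₁: v₁ = √(GM/r₁) = 408473 m/s
Transfer speed at r₁ (periapsis): v₁ₜ = √(GM(2/r₁ − 1/a_t)) = 527336 m/s
(a) ΔV₁ = v₁ₜ − v₁ = 118863 m/s ≈ 118.9 km/s
Circular speed at r₂: v₂ = √(GM/r₂) = 182675 m/s
Transfer speed at r₂ (apoapsis): v₂ₜ = √(GM(2/r₂ − 1/a_t)) = 105467 m/s
(b) ΔV₂ = v₂ − v₂ₜ = 77207.4 m/s ≈ 77.21 km/s
(c) ΔV_total = ΔV₁ + ΔV₂ = 196071 m/s ≈ 196.1 km/s

Final answer:
(a) ΔV₁ = 118.9 km/s
(b) ΔV₂ = 77.21 km/s
(c) ΔV_total = 196.1 km/s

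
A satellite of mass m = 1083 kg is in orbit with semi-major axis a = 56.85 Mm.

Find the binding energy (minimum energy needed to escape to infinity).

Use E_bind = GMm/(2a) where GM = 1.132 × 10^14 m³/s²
a = 56.85 Mm = 5.685 × 10^7 m
GM = 1.132 × 10^14 m³/s²
m = 1083 kg
GMm = 1.132 × 10^14 × 1083 = 1.22596 × 10^17 m³·kg/s²
2a = 1.137 × 10^8 m
E_bind = GMm/(2a) = 1.07824 × 10^9 J ≈ 1.078 GJ

Final answer: 1.078 GJ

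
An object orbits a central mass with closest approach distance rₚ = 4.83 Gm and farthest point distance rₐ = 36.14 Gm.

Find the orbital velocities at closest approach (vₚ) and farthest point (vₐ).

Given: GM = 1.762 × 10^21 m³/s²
rₚ = 4.83 Gm = 4.83 × 10^9 m
rₐ = 36.14 Gm = 3.614 × 10^10 m
GM = 1.762 × 10^21 m³/s²
a = (rₚ + rₐ)/2 = 2.0485 × 10^10 m
Vis-viva: v² = GM (2/r − 1/a)
vₚ² = 1.762 × 10^21 × (4.14079 × 10^-10 − 4.88162 × 10^-11) = 6.43592 × 10^11 m²/s²
vₚ = 802242 m/s ≈ 802.2 km/s
vₐ² = 1.762 × 10^21 × (5.53403 × 10^-11 − 4.88162 × 10^-11) = 1.14955 × 10^10 m²/s²
vₐ = 107217 m/s ≈ 107.2 km/s

Final answer: vₚ = 802.2 km/s, vₐ = 107.2 km/s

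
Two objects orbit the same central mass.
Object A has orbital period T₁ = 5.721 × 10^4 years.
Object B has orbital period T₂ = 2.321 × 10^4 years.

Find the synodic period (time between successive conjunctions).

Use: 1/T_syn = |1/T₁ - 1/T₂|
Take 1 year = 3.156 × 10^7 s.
T₁ = 5.721 × 10^4 years = 1.80555 × 10^12 s
T₂ = 2.321 × 10^4 years = 7.32508 × 10^11 s
1/T₁ = 5.53849 × 10^-13 s⁻¹
1/T₂ = 1.36517 × 10^-12 s⁻¹
|1/T₁ − 1/T₂| = 8.11325 × 10^-13 s⁻¹
T_syn = 1 / |1/T₁ − 1/T₂| = 1.23255 × 10^12 s ≈ 3.905 × 10^4 years

Final answer: T_syn = 3.905 × 10^4 years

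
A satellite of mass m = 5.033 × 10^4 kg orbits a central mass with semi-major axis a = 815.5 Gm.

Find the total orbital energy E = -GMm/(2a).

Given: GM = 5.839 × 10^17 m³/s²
a = 815.5 Gm = 8.155 × 10^11 m
GM = 5.839 × 10^17 m³/s²
2a = 1.631 × 10^12 m
GMm = 5.839 × 10^17 × 50330 = 2.93877 × 10^22 m³·kg/s²
E = −GMm/(2a) = -1.80182 × 10^10 J ≈ -18.02 GJ

Final answer: -18.02 GJ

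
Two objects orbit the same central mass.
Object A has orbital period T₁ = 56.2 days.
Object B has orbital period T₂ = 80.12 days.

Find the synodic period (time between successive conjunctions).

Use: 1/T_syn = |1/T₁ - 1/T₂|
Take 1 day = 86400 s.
T₁ = 56.2 days = 4.85568 × 10^6 s
T₂ = 80.12 days = 6.92237 × 10^6 s
1/T₁ = 2.05944 × 10^-7 s⁻¹
1/T₂ = 1.44459 × 10^-7 s⁻¹
|1/T₁ − 1/T₂| = 6.14851 × 10^-8 s⁻¹
T_syn = 1 / |1/T₁ − 1/T₂| = 1.62641 × 10^7 s ≈ 188.2 days

Final answer: T_syn = 188.2 days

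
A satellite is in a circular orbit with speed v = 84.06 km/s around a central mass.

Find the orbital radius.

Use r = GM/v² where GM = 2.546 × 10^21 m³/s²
v = 84.06 km/s = 84060 m/s
GM = 2.546 × 10^21 m³/s²
v² = 7.06608 × 10^9 m²/s²
r = GM/v² = (2.546 × 10^21) / (7.06608 × 10^9) = 3.60313 × 10^11 m ≈ 360.3 Gm

Final answer: 360.3 Gm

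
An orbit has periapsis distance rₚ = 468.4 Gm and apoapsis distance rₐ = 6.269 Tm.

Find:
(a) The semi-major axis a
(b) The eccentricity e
rₚ = 468.4 Gm = 4.684 × 10^11 m
rₐ = 6.269 Tm = 6.269 × 10^12 m
(a) a = (rₚ + rₐ)/2 = 3.3687 × 10^12 m ≈ 3.369 Tm
(b) e = (rₐ − rₚ)/(rₐ + rₚ) = (5.8006 × 10^12) / (6.7374 × 10^12) = 0.860955

Final answer:
(a) a = 3.369 Tm
(b) e = 0.861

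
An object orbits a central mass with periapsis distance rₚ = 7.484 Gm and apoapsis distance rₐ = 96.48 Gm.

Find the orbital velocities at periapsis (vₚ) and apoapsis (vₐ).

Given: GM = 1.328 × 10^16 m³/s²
rₚ = 7.484 Gm = 7.484 × 10^9 m
rₐ = 96.48 Gm = 9.648 × 10^10 m
GM = 1.328 × 10^16 m³/s²
a = (rₚ + rₐ)/2 = 5.1982 × 10^10 m
Vis-viva: v² = GM (2/r − 1/a)
vₚ² = 1.328 × 10^16 × (2.67237 × 10^-10 − 1.92374 × 10^-11) = 3.29343 × 10^6 m²/s²
vₚ = 1814.78 m/s ≈ 1.815 km/s
vₐ² = 1.328 × 10^16 × (2.07297 × 10^-11 − 1.92374 × 10^-11) = 19817.2 m²/s²
vₐ = 140.773 m/s ≈ 140.8 m/s

Final answer: vₚ = 1.815 km/s, vₐ = 140.8 m/s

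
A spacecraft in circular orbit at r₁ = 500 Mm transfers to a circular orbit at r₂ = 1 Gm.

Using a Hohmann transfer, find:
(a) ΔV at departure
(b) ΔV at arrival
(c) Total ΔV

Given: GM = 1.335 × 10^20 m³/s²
r₁ = 500 Mm = 5 × 10^8 m
r₂ = 1 Gm = 1 × 10^9 m
GM = 1.335 × 10^20 m³/s²
Transfer ellipse: a_t = (r₁ + r₂)/2 = 7.5 × 10^8 m
Circular speed at r₁: v₁ = √(GM/r₁) = 516720 m/s
Transfer speed at r₁ (periapsis): v₁ₜ = √(GM(2/r₁ − 1/a_t)) = 596657 m/s
(a) ΔV₁ = v₁ₜ − v₁ = 79936.9 m/s ≈ 79.94 km/s
Circular speed at r₂: v₂ = √(GM/r₂) = 365377 m/s
Transfer speed at r₂ (apoapsis): v₂ₜ = √(GM(2/r₂ − 1/a_t)) = 298329 m/s
(b) ΔV₂ = v₂ − v₂ₜ = 67047.8 m/s ≈ 67.05 km/s
(c) ΔV_total = ΔV₁ + ΔV₂ = 146985 m/s ≈ 147 km/s

Final answer:
(a) ΔV₁ = 79.94 km/s
(b) ΔV₂ = 67.05 km/s
(c) ΔV_total = 147 km/s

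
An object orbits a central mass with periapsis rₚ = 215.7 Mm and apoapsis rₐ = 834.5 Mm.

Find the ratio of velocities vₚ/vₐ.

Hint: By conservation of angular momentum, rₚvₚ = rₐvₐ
rₚ = 215.7 Mm = 2.157 × 10^8 m
rₐ = 834.5 Mm = 8.345 × 10^8 m
rₚvₚ = rₐvₐ  ⇒  vₚ/vₐ = rₐ/rₚ
vₚ/vₐ = (8.345 × 10^8) / (2.157 × 10^8) = 3.8688

Final answer: vₚ/vₐ = 3.869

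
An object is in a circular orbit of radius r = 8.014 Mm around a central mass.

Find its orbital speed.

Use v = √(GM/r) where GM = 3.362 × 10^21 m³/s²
r = 8.014 Mm = 8.014 × 10^6 m
GM = 3.362 × 10^21 m³/s²
GM/r = (3.362 × 10^21) / (8.014 × 10^6) = 4.19516 × 10^14 m²/s²
v = √(GM/r) = 2.04821 × 10^7 m/s ≈ 2.048 × 10^4 km/s

Final answer: 2.048 × 10^4 km/s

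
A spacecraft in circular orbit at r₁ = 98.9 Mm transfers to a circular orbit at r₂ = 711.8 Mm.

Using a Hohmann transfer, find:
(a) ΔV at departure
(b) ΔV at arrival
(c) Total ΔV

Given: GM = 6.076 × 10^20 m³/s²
r₁ = 98.9 Mm = 9.89 × 10^7 m
r₂ = 711.8 Mm = 7.118 × 10^8 m
GM = 6.076 × 10^20 m³/s²
Transfer ellipse: a_t = (r₁ + r₂)/2 = 4.0535 × 10^8 m
Circular speed at r₁: v₁ = √(GM/r₁) = 2.47862 × 10^6 m/s
Transfer speed at r₁ (periapsis): v₁ₜ = √(GM(2/r₁ − 1/a_t)) = 3.28454 × 10^6 m/s
(a) ΔV₁ = v₁ₜ − v₁ = 805916 m/s ≈ 805.9 km/s
Circular speed at r₂: v₂ = √(GM/r₂) = 923910 m/s
Transfer speed at r₂ (apoapsis): v₂ₜ = √(GM(2/r₂ − 1/a_t)) = 456366 m/s
(b) ΔV₂ = v₂ − v₂ₜ = 467545 m/s ≈ 467.5 km/s
(c) ΔV_total = ΔV₁ + ΔV₂ = 1.27346 × 10^6 m/s ≈ 1273 km/s

Final answer:
(a) ΔV₁ = 805.9 km/s
(b) ΔV₂ = 467.5 km/s
(c) ΔV_total = 1273 km/s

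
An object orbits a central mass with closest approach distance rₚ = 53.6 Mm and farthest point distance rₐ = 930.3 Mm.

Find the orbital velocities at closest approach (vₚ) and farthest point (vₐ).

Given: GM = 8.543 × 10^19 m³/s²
rₚ = 53.6 Mm = 5.36 × 10^7 m
rₐ = 930.3 Mm = 9.303 × 10^8 m
GM = 8.543 × 10^19 m³/s²
a = (rₚ + rₐ)/2 = 4.9195 × 10^8 m
Vis-viva: v² = GM (2/r − 1/a)
vₚ² = 8.543 × 10^19 × (3.73134 × 10^-8 − 2.03273 × 10^-9) = 3.01403 × 10^12 m²/s²
vₚ = 1.7361 × 10^6 m/s ≈ 1736 km/s
vₐ² = 8.543 × 10^19 × (2.14984 × 10^-9 − 2.03273 × 10^-9) = 1.00053 × 10^10 m²/s²
vₐ = 100027 m/s ≈ 100 km/s

Final answer: vₚ = 1736 km/s, vₐ = 100 km/s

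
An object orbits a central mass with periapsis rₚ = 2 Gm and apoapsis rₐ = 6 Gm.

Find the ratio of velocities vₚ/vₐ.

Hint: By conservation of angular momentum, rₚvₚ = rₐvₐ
rₚ = 2 Gm = 2 × 10^9 m
rₐ = 6 Gm = 6 × 10^9 m
rₚvₚ = rₐvₐ  ⇒  vₚ/vₐ = rₐ/rₚ
vₚ/vₐ = (6 × 10^9) / (2 × 10^9) = 3

Final answer: vₚ/vₐ = 3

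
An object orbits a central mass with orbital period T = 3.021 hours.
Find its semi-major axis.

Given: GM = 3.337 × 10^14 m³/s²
T = 3.021 hours = 10875.6 s
GM = 3.337 × 10^14 m³/s²
Kepler's third law: a³ = GM T² / (4π²)
T² = 1.18279 × 10^8 s²
a³ = (3.337 × 10^14) × (1.18279 × 10^8) / (4π²) = 9.99776 × 10^20 m³
a = (a³)^(1/3) = 9.99925 × 10^6 m ≈ 9.999 Mm

Final answer: 9.999 Mm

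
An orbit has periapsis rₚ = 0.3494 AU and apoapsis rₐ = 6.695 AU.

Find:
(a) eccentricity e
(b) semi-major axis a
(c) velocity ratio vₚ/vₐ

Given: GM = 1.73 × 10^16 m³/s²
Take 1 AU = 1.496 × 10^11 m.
rₚ = 0.3494 AU = 5.22702 × 10^10 m
rₐ = 6.695 AU = 1.00157 × 10^12 m
GM = 1.73 × 10^16 m³/s²
a = (rₚ + rₐ)/2 = 5.26921 × 10^11 m
e = (rₐ − rₚ)/(rₐ + rₚ) = (9.49302 × 10^11) / (1.05384 × 10^12) = 0.900801
(a) e = 0.900801 ≈ 0.9008
(b) a = 5.26921 × 10^11 m ≈ 3.522 AU
(c) vₚ/vₐ = rₐ/rₚ (angular momentum) = (1.00157 × 10^12) / (5.22702 × 10^10) = 19.1614 ≈ 19.16

Final answer:
(a) eccentricity e = 0.9008
(b) semi-major axis a = 3.522 AU
(c) velocity ratio vₚ/vₐ = 19.16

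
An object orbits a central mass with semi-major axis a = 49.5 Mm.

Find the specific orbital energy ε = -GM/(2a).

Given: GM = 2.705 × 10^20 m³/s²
a = 49.5 Mm = 4.95 × 10^7 m
GM = 2.705 × 10^20 m³/s²
2a = 9.9 × 10^7 m
ε = −GM/(2a) = -2.73232 × 10^12 J/kg ≈ -2732 GJ/kg

Final answer: -2732 GJ/kg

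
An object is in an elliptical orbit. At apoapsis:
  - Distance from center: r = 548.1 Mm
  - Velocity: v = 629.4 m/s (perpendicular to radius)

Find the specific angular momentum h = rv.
r = 548.1 Mm = 5.481 × 10^8 m
v = 629.4 m/s
h = rv = 5.481 × 10^8 × 629.4 = 3.44974 × 10^11 m²/s ≈ 3.45 × 10^11 m²/s

Final answer: h = 3.45 × 10^11 m²/s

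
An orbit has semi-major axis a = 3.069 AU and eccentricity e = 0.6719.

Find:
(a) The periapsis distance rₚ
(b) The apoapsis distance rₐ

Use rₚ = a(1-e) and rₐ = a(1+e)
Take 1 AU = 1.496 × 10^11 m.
a = 3.069 AU = 4.59122 × 10^11 m
e = 0.6719:  1 − e = 0.3281,  1 + e = 1.6719
(a) rₚ = a(1 − e) = 4.59122 × 10^11 m × 0.3281 = 1.50638 × 10^11 m ≈ 1.007 AU
(b) rₐ = a(1 + e) = 4.59122 × 10^11 m × 1.6719 = 7.67607 × 10^11 m ≈ 5.131 AU

Final answer:
(a) rₚ = 1.007 AU
(b) rₐ = 5.131 AU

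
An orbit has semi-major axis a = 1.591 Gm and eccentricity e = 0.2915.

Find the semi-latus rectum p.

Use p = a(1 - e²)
a = 1.591 Gm = 1.591 × 10^9 m
e = 0.2915,  e² = 0.0849722,  1 − e² = 0.915028
p = a(1 − e²) = 1.591 × 10^9 m × 0.915028 = 1.45581 × 10^9 m ≈ 1.456 Gm

Final answer: p = 1.456 Gm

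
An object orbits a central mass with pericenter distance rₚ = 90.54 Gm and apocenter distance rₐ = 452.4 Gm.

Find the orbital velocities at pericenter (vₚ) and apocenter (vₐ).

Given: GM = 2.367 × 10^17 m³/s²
rₚ = 90.54 Gm = 9.054 × 10^10 m
rₐ = 452.4 Gm = 4.524 × 10^11 m
GM = 2.367 × 10^17 m³/s²
a = (rₚ + rₐ)/2 = 2.7147 × 10^11 m
Vis-viva: v² = GM (2/r − 1/a)
vₚ² = 2.367 × 10^17 × (2.20897 × 10^-11 − 3.68365 × 10^-12) = 4.35671 × 10^6 m²/s²
vₚ = 2087.27 m/s ≈ 2.087 km/s
vₐ² = 2.367 × 10^17 × (4.42087 × 10^-12 − 3.68365 × 10^-12) = 174500 m²/s²
vₐ = 417.731 m/s ≈ 417.7 m/s

Final answer: vₚ = 2.087 km/s, vₐ = 417.7 m/s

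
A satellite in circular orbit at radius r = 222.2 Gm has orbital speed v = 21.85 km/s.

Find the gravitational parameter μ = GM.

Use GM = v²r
r = 222.2 Gm = 2.222 × 10^11 m
v = 21.85 km/s = 21850 m/s
v² = 4.77422 × 10^8 m²/s²
GM = v²r = 4.77422 × 10^8 × 2.222 × 10^11 = 1.06083 × 10^20 m³/s²
GM ≈ 1.061 × 10^20 m³/s²

Final answer: GM = 1.061 × 10^20 m³/s²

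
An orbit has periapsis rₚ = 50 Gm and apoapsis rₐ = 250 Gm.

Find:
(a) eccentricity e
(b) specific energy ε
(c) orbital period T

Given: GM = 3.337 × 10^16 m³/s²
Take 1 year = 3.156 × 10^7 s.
rₚ = 50 Gm = 5 × 10^10 m
rₐ = 250 Gm = 2.5 × 10^11 m
GM = 3.337 × 10^16 m³/s²
a = (rₚ + rₐ)/2 = 1.5 × 10^11 m
e = (rₐ − rₚ)/(rₐ + rₚ) = (2 × 10^11) / (3 × 10^11) = 0.666667
(a) e = 0.666667 ≈ 0.6667
(b) 2a = 3 × 10^11 m;  ε = −GM/(2a) = -111233 J/kg ≈ -111.2 kJ/kg
(c) a³ = 3.375 × 10^33 m³;  T = 2π √(a³/GM) = 2π × 3.18023 × 10^8 s = 1.9982 × 10^9 s ≈ 63.31 years

Final answer:
(a) eccentricity e = 0.6667
(b) specific energy ε = -111.2 kJ/kg
(c) orbital period T = 63.31 years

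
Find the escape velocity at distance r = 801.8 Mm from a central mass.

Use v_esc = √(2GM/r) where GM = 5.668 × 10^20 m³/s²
r = 801.8 Mm = 8.018 × 10^8 m
GM = 5.668 × 10^20 m³/s²
2GM/r = 2 × (5.668 × 10^20) / (8.018 × 10^8) = 1.41382 × 10^12 m²/s²
v_esc = √(2GM/r) = 1.18904 × 10^6 m/s ≈ 1189 km/s

Final answer: 1189 km/s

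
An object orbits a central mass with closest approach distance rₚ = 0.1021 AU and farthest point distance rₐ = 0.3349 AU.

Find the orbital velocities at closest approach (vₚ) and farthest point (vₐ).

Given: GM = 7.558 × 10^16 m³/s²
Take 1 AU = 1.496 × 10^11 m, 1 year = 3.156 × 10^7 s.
rₚ = 0.1021 AU = 1.52742 × 10^10 m
rₐ = 0.3349 AU = 5.0101 × 10^10 m
GM = 7.558 × 10^16 m³/s²
a = (rₚ + rₐ)/2 = 3.26876 × 10^10 m
Vis-viva: v² = GM (2/r − 1/a)
vₚ² = 7.558 × 10^16 × (1.3094 × 10^-10 − 3.05926 × 10^-11) = 7.58426 × 10^6 m²/s²
vₚ = 2753.95 m/s ≈ 0.581 AU/year
vₐ² = 7.558 × 10^16 × (3.99193 × 10^-11 − 3.05926 × 10^-11) = 704911 m²/s²
vₐ = 839.59 m/s ≈ 0.1771 AU/year

Final answer: vₚ = 0.581 AU/year, vₐ = 0.1771 AU/year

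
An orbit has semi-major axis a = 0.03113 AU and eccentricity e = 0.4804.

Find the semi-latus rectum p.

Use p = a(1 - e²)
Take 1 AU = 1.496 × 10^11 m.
a = 0.03113 AU = 4.65705 × 10^9 m
e = 0.4804,  e² = 0.230784,  1 − e² = 0.769216
p = a(1 − e²) = 4.65705 × 10^9 m × 0.769216 = 3.58228 × 10^9 m ≈ 0.02395 AU

Final answer: p = 0.02395 AU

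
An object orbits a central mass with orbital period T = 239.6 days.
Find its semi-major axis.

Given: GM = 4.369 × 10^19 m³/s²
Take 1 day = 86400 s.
T = 239.6 days = 2.07014 × 10^7 s
GM = 4.369 × 10^19 m³/s²
Kepler's third law: a³ = GM T² / (4π²)
T² = 4.2855 × 10^14 s²
a³ = (4.369 × 10^19) × (4.2855 × 10^14) / (4π²) = 4.74268 × 10^32 m³
a = (a³)^(1/3) = 7.79844 × 10^10 m ≈ 7.798 × 10^10 m

Final answer: 7.798 × 10^10 m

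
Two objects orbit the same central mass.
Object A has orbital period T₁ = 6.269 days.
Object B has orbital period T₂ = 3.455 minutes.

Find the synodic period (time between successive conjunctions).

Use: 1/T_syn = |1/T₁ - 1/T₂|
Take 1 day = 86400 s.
T₁ = 6.269 days = 541642 s
T₂ = 3.455 minutes = 207.3 s
1/T₁ = 1.84624 × 10^-6 s⁻¹
1/T₂ = 0.00482393 s⁻¹
|1/T₁ − 1/T₂| = 0.00482208 s⁻¹
T_syn = 1 / |1/T₁ − 1/T₂| = 207.379 s ≈ 3.456 minutes

Final answer: T_syn = 3.456 minutes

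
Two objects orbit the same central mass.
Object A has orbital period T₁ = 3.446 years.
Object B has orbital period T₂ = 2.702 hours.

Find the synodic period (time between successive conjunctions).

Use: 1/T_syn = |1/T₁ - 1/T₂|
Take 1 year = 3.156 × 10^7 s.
T₁ = 3.446 years = 1.08756 × 10^8 s
T₂ = 2.702 hours = 9727.2 s
1/T₁ = 9.19492 × 10^-9 s⁻¹
1/T₂ = 0.000102805 s⁻¹
|1/T₁ − 1/T₂| = 0.000102795 s⁻¹
T_syn = 1 / |1/T₁ − 1/T₂| = 9728.07 s ≈ 2.702 hours

Final answer: T_syn = 2.702 hours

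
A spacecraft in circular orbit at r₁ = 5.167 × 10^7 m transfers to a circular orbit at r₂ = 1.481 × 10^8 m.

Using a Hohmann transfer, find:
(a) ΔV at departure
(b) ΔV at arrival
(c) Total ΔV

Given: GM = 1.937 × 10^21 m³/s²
r₁ = 5.167 × 10^7 m
r₂ = 1.481 × 10^8 m
GM = 1.937 × 10^21 m³/s²
Transfer ellipse: a_t = (r₁ + r₂)/2 = 9.9885 × 10^7 m
Circular speed at r₁: v₁ = √(GM/r₁) = 6.12274 × 10^6 m/s
Transfer speed at r₁ (periapsis): v₁ₜ = √(GM(2/r₁ − 1/a_t)) = 7.45543 × 10^6 m/s
(a) ΔV₁ = v₁ₜ − v₁ = 1.3327 × 10^6 m/s ≈ 1333 km/s
Circular speed at r₂: v₂ = √(GM/r₂) = 3.61649 × 10^6 m/s
Transfer speed at r₂ (apoapsis): v₂ₜ = √(GM(2/r₂ − 1/a_t)) = 2.6011 × 10^6 m/s
(b) ΔV₂ = v₂ − v₂ₜ = 1.01539 × 10^6 m/s ≈ 1015 km/s
(c) ΔV_total = ΔV₁ + ΔV₂ = 2.34809 × 10^6 m/s ≈ 2348 km/s

Final answer:
(a) ΔV₁ = 1333 km/s
(b) ΔV₂ = 1015 km/s
(c) ΔV_total = 2348 km/s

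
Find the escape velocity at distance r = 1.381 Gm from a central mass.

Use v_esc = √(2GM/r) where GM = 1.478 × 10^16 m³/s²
r = 1.381 Gm = 1.381 × 10^9 m
GM = 1.478 × 10^16 m³/s²
2GM/r = 2 × (1.478 × 10^16) / (1.381 × 10^9) = 2.14048 × 10^7 m²/s²
v_esc = √(2GM/r) = 4626.53 m/s ≈ 4.627 km/s

Final answer: 4.627 km/s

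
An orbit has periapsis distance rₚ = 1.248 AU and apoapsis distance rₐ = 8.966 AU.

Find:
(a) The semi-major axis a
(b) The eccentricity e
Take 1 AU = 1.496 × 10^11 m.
rₚ = 1.248 AU = 1.86701 × 10^11 m
rₐ = 8.966 AU = 1.34131 × 10^12 m
(a) a = (rₚ + rₐ)/2 = 7.64007 × 10^11 m ≈ 5.107 AU
(b) e = (rₐ − rₚ)/(rₐ + rₚ) = (1.15461 × 10^12) / (1.52801 × 10^12) = 0.75563

Final answer:
(a) a = 5.107 AU
(b) e = 0.7556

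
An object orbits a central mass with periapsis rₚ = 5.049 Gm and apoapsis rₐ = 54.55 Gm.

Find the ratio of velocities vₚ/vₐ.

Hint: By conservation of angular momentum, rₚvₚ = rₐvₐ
rₚ = 5.049 Gm = 5.049 × 10^9 m
rₐ = 54.55 Gm = 5.455 × 10^10 m
rₚvₚ = rₐvₐ  ⇒  vₚ/vₐ = rₐ/rₚ
vₚ/vₐ = (5.455 × 10^10) / (5.049 × 10^9) = 10.8041

Final answer: vₚ/vₐ = 10.8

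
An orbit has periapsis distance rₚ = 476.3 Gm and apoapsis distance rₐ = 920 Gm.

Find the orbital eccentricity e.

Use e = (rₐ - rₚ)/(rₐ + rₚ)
rₚ = 476.3 Gm = 4.763 × 10^11 m
rₐ = 920 Gm = 9.2 × 10^11 m
rₐ − rₚ = 4.437 × 10^11 m
rₐ + rₚ = 1.3963 × 10^12 m
e = (rₐ − rₚ)/(rₐ + rₚ) = 0.317768

Final answer: e = 0.3178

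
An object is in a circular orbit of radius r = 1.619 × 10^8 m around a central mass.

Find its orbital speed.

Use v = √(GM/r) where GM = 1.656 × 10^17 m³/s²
r = 1.619 × 10^8 m
GM = 1.656 × 10^17 m³/s²
GM/r = (1.656 × 10^17) / (1.619 × 10^8) = 1.02285 × 10^9 m²/s²
v = √(GM/r) = 31982.1 m/s ≈ 31.98 km/s

Final answer: 31.98 km/s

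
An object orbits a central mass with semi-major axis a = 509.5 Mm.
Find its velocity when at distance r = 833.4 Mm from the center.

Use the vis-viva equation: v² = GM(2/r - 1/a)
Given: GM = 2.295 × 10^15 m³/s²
a = 509.5 Mm = 5.095 × 10^8 m
r = 833.4 Mm = 8.334 × 10^8 m
GM = 2.295 × 10^15 m³/s²
2/r − 1/a = 2.39981 × 10^-9 − 1.96271 × 10^-9 = 4.37099 × 10^-10 m⁻¹
v² = GM (2/r − 1/a) = 1.00314 × 10^6 m²/s²
v = 1001.57 m/s ≈ 1.002 km/s

Final answer: 1.002 km/s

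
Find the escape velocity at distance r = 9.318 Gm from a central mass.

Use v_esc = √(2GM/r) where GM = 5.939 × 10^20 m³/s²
r = 9.318 Gm = 9.318 × 10^9 m
GM = 5.939 × 10^20 m³/s²
2GM/r = 2 × (5.939 × 10^20) / (9.318 × 10^9) = 1.27474 × 10^11 m²/s²
v_esc = √(2GM/r) = 357035 m/s ≈ 357 km/s

Final answer: 357 km/s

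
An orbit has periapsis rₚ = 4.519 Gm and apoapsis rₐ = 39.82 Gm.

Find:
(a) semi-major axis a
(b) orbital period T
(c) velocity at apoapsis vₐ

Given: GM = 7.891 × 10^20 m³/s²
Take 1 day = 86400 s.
rₚ = 4.519 Gm = 4.519 × 10^9 m
rₐ = 39.82 Gm = 3.982 × 10^10 m
GM = 7.891 × 10^20 m³/s²
a = (rₚ + rₐ)/2 = 2.21695 × 10^10 m
e = (rₐ − rₚ)/(rₐ + rₚ) = (3.5301 × 10^10) / (4.4339 × 10^10) = 0.796161
(a) a = 2.21695 × 10^10 m ≈ 22.17 Gm
(b) a³ = 1.0896 × 10^31 m³;  T = 2π √(a³/GM) = 2π × 117508 s = 738325 s ≈ 8.545 days
(c) vₐ² = GM (2/rₐ − 1/a) = 7.891 × 10^20 × (5.0226 × 10^-11 − 4.5107 × 10^-11) = 4.0394 × 10^9 m²/s²;  vₐ = 63556.3 m/s ≈ 63.56 km/s

Final answer:
(a) semi-major axis a = 22.17 Gm
(b) orbital period T = 8.545 days
(c) velocity at apoapsis vₐ = 63.56 km/s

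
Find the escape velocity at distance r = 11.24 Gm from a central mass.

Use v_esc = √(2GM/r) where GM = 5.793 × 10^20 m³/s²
r = 11.24 Gm = 1.124 × 10^10 m
GM = 5.793 × 10^20 m³/s²
2GM/r = 2 × (5.793 × 10^20) / (1.124 × 10^10) = 1.03078 × 10^11 m²/s²
v_esc = √(2GM/r) = 321058 m/s ≈ 321.1 km/s

Final answer: 321.1 km/s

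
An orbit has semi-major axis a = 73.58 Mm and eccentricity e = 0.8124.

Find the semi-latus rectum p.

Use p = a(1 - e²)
a = 73.58 Mm = 7.358 × 10^7 m
e = 0.8124,  e² = 0.659994,  1 − e² = 0.340006
p = a(1 − e²) = 7.358 × 10^7 m × 0.340006 = 2.50177 × 10^7 m ≈ 25.02 Mm

Final answer: p = 25.02 Mm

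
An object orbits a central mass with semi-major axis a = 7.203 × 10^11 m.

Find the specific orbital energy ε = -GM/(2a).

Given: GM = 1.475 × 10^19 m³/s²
a = 7.203 × 10^11 m
GM = 1.475 × 10^19 m³/s²
2a = 1.4406 × 10^12 m
ε = −GM/(2a) = -1.02388 × 10^7 J/kg ≈ -10.24 MJ/kg

Final answer: -10.24 MJ/kg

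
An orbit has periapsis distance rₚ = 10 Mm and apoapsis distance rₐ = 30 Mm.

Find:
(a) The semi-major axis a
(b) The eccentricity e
rₚ = 10 Mm = 1 × 10^7 m
rₐ = 30 Mm = 3 × 10^7 m
(a) a = (rₚ + rₐ)/2 = 2 × 10^7 m ≈ 20 Mm
(b) e = (rₐ − rₚ)/(rₐ + rₚ) = (2 × 10^7) / (4 × 10^7) = 0.5

Final answer:
(a) a = 20 Mm
(b) e = 0.5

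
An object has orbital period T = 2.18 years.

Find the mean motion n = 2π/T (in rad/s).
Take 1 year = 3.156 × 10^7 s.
T = 2.18 years = 6.88008 × 10^7 s
n = 2π / (6.88008 × 10^7 s) = 9.13243 × 10^-8 rad/s ≈ 9.132 × 10^-8 rad/s

Final answer: n = 9.132 × 10^-8 rad/s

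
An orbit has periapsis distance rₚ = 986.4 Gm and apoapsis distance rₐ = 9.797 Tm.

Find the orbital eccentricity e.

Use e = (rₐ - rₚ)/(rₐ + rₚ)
rₚ = 986.4 Gm = 9.864 × 10^11 m
rₐ = 9.797 Tm = 9.797 × 10^12 m
rₐ − rₚ = 8.8106 × 10^12 m
rₐ + rₚ = 1.07834 × 10^13 m
e = (rₐ − rₚ)/(rₐ + rₚ) = 0.817052

Final answer: e = 0.8171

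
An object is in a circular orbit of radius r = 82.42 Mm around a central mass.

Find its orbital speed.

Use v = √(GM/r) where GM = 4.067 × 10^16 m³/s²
r = 82.42 Mm = 8.242 × 10^7 m
GM = 4.067 × 10^16 m³/s²
GM/r = (4.067 × 10^16) / (8.242 × 10^7) = 4.93448 × 10^8 m²/s²
v = √(GM/r) = 22213.7 m/s ≈ 22.21 km/s

Final answer: 22.21 km/s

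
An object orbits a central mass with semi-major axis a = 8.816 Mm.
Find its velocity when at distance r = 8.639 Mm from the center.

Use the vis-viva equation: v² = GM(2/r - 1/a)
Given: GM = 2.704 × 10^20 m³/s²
a = 8.816 Mm = 8.816 × 10^6 m
r = 8.639 Mm = 8.639 × 10^6 m
GM = 2.704 × 10^20 m³/s²
2/r − 1/a = 2.31508 × 10^-7 − 1.1343 × 10^-7 = 1.18078 × 10^-7 m⁻¹
v² = GM (2/r − 1/a) = 3.19283 × 10^13 m²/s²
v = 5.65052 × 10^6 m/s ≈ 5651 km/s

Final answer: 5651 km/s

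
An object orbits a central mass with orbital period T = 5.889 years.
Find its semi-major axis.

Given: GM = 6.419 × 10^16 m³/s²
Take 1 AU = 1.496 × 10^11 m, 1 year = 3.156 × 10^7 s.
T = 5.889 years = 1.85857 × 10^8 s
GM = 6.419 × 10^16 m³/s²
Kepler's third law: a³ = GM T² / (4π²)
T² = 3.45428 × 10^16 s²
a³ = (6.419 × 10^16) × (3.45428 × 10^16) / (4π²) = 5.61649 × 10^31 m³
a = (a³)^(1/3) = 3.82961 × 10^10 m ≈ 0.256 AU

Final answer: 0.256 AU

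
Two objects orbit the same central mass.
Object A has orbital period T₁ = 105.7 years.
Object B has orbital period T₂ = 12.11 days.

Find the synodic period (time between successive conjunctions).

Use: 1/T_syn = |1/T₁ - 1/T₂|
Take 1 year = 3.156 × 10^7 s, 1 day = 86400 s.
T₁ = 105.7 years = 3.33589 × 10^9 s
T₂ = 12.11 days = 1.0463 × 10^6 s
1/T₁ = 2.9977 × 10^-10 s⁻¹
1/T₂ = 9.55745 × 10^-7 s⁻¹
|1/T₁ − 1/T₂| = 9.55445 × 10^-7 s⁻¹
T_syn = 1 / |1/T₁ − 1/T₂| = 1.04663 × 10^6 s ≈ 12.11 days

Final answer: T_syn = 12.11 days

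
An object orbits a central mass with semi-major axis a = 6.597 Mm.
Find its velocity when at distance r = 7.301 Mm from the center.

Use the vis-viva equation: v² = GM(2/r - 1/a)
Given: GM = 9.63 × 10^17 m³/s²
a = 6.597 Mm = 6.597 × 10^6 m
r = 7.301 Mm = 7.301 × 10^6 m
GM = 9.63 × 10^17 m³/s²
2/r − 1/a = 2.73935 × 10^-7 − 1.51584 × 10^-7 = 1.22351 × 10^-7 m⁻¹
v² = GM (2/r − 1/a) = 1.17824 × 10^11 m²/s²
v = 343255 m/s ≈ 343.3 km/s

Final answer: 343.3 km/s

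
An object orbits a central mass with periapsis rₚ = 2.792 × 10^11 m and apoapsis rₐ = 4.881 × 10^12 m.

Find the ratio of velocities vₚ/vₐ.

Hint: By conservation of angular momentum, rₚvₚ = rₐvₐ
rₚ = 2.792 × 10^11 m
rₐ = 4.881 × 10^12 m
rₚvₚ = rₐvₐ  ⇒  vₚ/vₐ = rₐ/rₚ
vₚ/vₐ = (4.881 × 10^12) / (2.792 × 10^11) = 17.4821

Final answer: vₚ/vₐ = 17.48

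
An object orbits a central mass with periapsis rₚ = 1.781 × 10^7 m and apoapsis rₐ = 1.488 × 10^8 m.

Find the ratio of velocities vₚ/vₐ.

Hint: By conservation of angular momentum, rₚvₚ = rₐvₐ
rₚ = 1.781 × 10^7 m
rₐ = 1.488 × 10^8 m
rₚvₚ = rₐvₐ  ⇒  vₚ/vₐ = rₐ/rₚ
vₚ/vₐ = (1.488 × 10^8) / (1.781 × 10^7) = 8.35486

Final answer: vₚ/vₐ = 8.355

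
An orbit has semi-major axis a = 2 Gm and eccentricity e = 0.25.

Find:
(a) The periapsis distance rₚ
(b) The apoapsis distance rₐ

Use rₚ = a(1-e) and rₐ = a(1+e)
a = 2 Gm = 2 × 10^9 m
e = 0.25:  1 − e = 0.75,  1 + e = 1.25
(a) rₚ = a(1 − e) = 2 × 10^9 m × 0.75 = 1.5 × 10^9 m ≈ 1.5 Gm
(b) rₐ = a(1 + e) = 2 × 10^9 m × 1.25 = 2.5 × 10^9 m ≈ 2.5 Gm

Final answer:
(a) rₚ = 1.5 Gm
(b) rₐ = 2.5 Gm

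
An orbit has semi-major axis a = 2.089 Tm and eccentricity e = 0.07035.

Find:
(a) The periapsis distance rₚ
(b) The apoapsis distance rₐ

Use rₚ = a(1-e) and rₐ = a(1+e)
a = 2.089 Tm = 2.089 × 10^12 m
e = 0.07035:  1 − e = 0.92965,  1 + e = 1.07035
(a) rₚ = a(1 − e) = 2.089 × 10^12 m × 0.92965 = 1.94204 × 10^12 m ≈ 1.942 Tm
(b) rₐ = a(1 + e) = 2.089 × 10^12 m × 1.07035 = 2.23596 × 10^12 m ≈ 2.236 Tm

Final answer:
(a) rₚ = 1.942 Tm
(b) rₐ = 2.236 Tm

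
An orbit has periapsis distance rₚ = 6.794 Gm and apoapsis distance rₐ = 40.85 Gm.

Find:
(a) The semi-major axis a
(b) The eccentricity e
rₚ = 6.794 Gm = 6.794 × 10^9 m
rₐ = 40.85 Gm = 4.085 × 10^10 m
(a) a = (rₚ + rₐ)/2 = 2.3822 × 10^10 m ≈ 23.82 Gm
(b) e = (rₐ − rₚ)/(rₐ + rₚ) = (3.4056 × 10^10) / (4.7644 × 10^10) = 0.714801

Final answer:
(a) a = 23.82 Gm
(b) e = 0.7148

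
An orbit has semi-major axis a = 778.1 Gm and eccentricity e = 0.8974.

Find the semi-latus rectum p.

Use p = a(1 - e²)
a = 778.1 Gm = 7.781 × 10^11 m
e = 0.8974,  e² = 0.805327,  1 − e² = 0.194673
p = a(1 − e²) = 7.781 × 10^11 m × 0.194673 = 1.51475 × 10^11 m ≈ 151.5 Gm

Final answer: p = 151.5 Gm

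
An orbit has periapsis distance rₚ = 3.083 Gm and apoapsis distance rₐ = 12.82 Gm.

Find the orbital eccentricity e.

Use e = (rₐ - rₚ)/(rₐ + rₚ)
rₚ = 3.083 Gm = 3.083 × 10^9 m
rₐ = 12.82 Gm = 1.282 × 10^10 m
rₐ − rₚ = 9.737 × 10^9 m
rₐ + rₚ = 1.5903 × 10^10 m
e = (rₐ − rₚ)/(rₐ + rₚ) = 0.612274

Final answer: e = 0.6123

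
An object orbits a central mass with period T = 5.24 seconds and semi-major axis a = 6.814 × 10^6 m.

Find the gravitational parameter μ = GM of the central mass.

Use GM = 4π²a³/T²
T = 5.24 seconds
a = 6.814 × 10^6 m
a³ = 3.16378 × 10^20 m³
T² = 27.4576 s²
GM = 4π² × (3.16378 × 10^20) / 27.4576 = 4.54887 × 10^20 m³/s²
GM ≈ 4.549 × 10^20 m³/s²

Final answer: GM = 4.549 × 10^20 m³/s²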